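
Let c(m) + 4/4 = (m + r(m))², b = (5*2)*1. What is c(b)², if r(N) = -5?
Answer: 576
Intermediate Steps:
b = 10 (b = 10*1 = 10)
c(m) = -1 + (-5 + m)² (c(m) = -1 + (m - 5)² = -1 + (-5 + m)²)
c(b)² = (-1 + (-5 + 10)²)² = (-1 + 5²)² = (-1 + 25)² = 24² = 576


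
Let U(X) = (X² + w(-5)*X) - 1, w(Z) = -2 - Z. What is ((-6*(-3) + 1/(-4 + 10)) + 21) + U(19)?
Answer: 2737/6 ≈ 456.17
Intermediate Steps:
U(X) = -1 + X² + 3*X (U(X) = (X² + (-2 - 1*(-5))*X) - 1 = (X² + (-2 + 5)*X) - 1 = (X² + 3*X) - 1 = -1 + X² + 3*X)
((-6*(-3) + 1/(-4 + 10)) + 21) + U(19) = ((-6*(-3) + 1/(-4 + 10)) + 21) + (-1 + 19² + 3*19) = ((18 + 1/6) + 21) + (-1 + 361 + 57) = ((18 + ⅙) + 21) + 417 = (109/6 + 21) + 417 = 235/6 + 417 = 2737/6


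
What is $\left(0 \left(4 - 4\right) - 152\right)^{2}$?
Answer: $23104$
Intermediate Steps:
$\left(0 \left(4 - 4\right) - 152\right)^{2} = \left(0 \cdot 0 - 152\right)^{2} = \left(0 - 152\right)^{2} = \left(-152\right)^{2} = 23104$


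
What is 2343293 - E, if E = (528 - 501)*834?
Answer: 2320775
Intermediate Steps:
E = 22518 (E = 27*834 = 22518)
2343293 - E = 2343293 - 1*22518 = 2343293 - 22518 = 2320775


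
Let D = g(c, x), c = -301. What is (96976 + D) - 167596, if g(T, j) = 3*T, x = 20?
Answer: -71523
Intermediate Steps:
D = -903 (D = 3*(-301) = -903)
(96976 + D) - 167596 = (96976 - 903) - 167596 = 96073 - 167596 = -71523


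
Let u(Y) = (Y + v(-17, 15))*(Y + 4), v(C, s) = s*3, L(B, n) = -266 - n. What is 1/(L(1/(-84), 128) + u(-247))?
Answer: 1/48692 ≈ 2.0537e-5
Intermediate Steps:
v(C, s) = 3*s
u(Y) = (4 + Y)*(45 + Y) (u(Y) = (Y + 3*15)*(Y + 4) = (Y + 45)*(4 + Y) = (45 + Y)*(4 + Y) = (4 + Y)*(45 + Y))
1/(L(1/(-84), 128) + u(-247)) = 1/((-266 - 1*128) + (180 + (-247)² + 49*(-247))) = 1/((-266 - 128) + (180 + 61009 - 12103)) = 1/(-394 + 49086) = 1/48692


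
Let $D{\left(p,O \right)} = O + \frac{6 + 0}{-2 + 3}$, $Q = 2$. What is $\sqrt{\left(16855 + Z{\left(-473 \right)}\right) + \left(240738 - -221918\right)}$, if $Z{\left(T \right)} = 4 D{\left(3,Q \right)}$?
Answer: $\sqrt{479543} \approx 692.49$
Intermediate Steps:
$D{\left(p,O \right)} = 6 + O$ ($D{\left(p,O \right)} = O + \frac{6}{1} = O + 6 \cdot 1 = O + 6 = 6 + O$)
$Z{\left(T \right)} = 32$ ($Z{\left(T \right)} = 4 \left(6 + 2\right) = 4 \cdot 8 = 32$)
$\sqrt{\left(16855 + Z{\left(-473 \right)}\right) + \left(240738 - -221918\right)} = \sqrt{\left(16855 + 32\right) + \left(240738 - -221918\right)} = \sqrt{16887 + \left(240738 + 221918\right)} = \sqrt{16887 + 462656} = \sqrt{479543}$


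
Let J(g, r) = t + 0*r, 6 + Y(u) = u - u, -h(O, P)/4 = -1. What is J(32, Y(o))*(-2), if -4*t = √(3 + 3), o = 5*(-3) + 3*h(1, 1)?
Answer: √6/2 ≈ 1.2247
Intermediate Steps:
h(O, P) = 4 (h(O, P) = -4*(-1) = 4)
o = -3 (o = 5*(-3) + 3*4 = -15 + 12 = -3)
Y(u) = -6 (Y(u) = -6 + (u - u) = -6 + 0 = -6)
t = -√6/4 (t = -√(3 + 3)/4 = -√6/4 ≈ -0.61237)
J(g, r) = -√6/4 (J(g, r) = -√6/4 + 0*r = -√6/4 + 0 = -√6/4)
J(32, Y(o))*(-2) = -√6/4*(-2) = √6/2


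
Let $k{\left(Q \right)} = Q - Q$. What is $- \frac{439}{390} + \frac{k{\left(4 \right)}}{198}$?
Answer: $- \frac{439}{390} \approx -1.1256$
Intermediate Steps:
$k{\left(Q \right)} = 0$
$- \frac{439}{390} + \frac{k{\left(4 \right)}}{198} = - \frac{439}{390} + \frac{0}{198} = \left(-439\right) \frac{1}{390} + 0 \cdot \frac{1}{198} = - \frac{439}{390} + 0 = - \frac{439}{390}$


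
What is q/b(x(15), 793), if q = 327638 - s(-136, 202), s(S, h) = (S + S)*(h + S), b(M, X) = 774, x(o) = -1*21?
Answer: 172795/387 ≈ 446.50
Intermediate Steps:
x(o) = -21
s(S, h) = 2*S*(S + h) (s(S, h) = (2*S)*(S + h) = 2*S*(S + h))
q = 345590 (q = 327638 - 2*(-136)*(-136 + 202) = 327638 - 2*(-136)*66 = 327638 - 1*(-17952) = 327638 + 17952 = 345590)
q/b(x(15), 793) = 345590/774 = 345590*(1/774) = 172795/387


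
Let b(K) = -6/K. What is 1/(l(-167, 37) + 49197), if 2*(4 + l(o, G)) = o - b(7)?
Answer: 14/687539 ≈ 2.0362e-5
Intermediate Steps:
l(o, G) = -25/7 + o/2 (l(o, G) = -4 + (o - (-6)/7)/2 = -4 + (o - 1*(-6/7))/2 = -4 + (o + 6/7)/2 = -4 + (6/7 + o)/2 = -4 + (3/7 + o/2) = -25/7 + o/2)
1/(l(-167, 37) + 49197) = 1/((-25/7 + (½)*(-167)) + 49197) = 1/((-25/7 - 167/2) + 49197) = 1/(-1219/14 + 49197) = 1/(687539/14) = 14/687539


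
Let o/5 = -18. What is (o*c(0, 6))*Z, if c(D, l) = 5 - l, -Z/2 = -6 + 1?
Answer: 900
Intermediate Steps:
Z = 10 (Z = -2*(-6 + 1) = -2*(-5) = 10)
o = -90 (o = 5*(-18) = -90)
(o*c(0, 6))*Z = -90*(5 - 1*6)*10 = -90*(5 - 6)*10 = -90*(-1)*10 = 90*10 = 900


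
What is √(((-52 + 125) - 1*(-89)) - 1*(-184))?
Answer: √346 ≈ 18.601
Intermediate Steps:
√(((-52 + 125) - 1*(-89)) - 1*(-184)) = √((73 + 89) + 184) = √(162 + 184) = √346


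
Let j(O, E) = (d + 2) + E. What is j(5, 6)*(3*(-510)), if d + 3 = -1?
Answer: -6120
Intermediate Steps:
d = -4 (d = -3 - 1 = -4)
j(O, E) = -2 + E (j(O, E) = (-4 + 2) + E = -2 + E)
j(5, 6)*(3*(-510)) = (-2 + 6)*(3*(-510)) = 4*(-1530) = -6120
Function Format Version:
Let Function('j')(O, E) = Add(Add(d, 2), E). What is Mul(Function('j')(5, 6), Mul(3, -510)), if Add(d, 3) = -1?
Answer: -6120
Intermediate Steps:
d = -4 (d = Add(-3, -1) = -4)
Function('j')(O, E) = Add(-2, E) (Function('j')(O, E) = Add(Add(-4, 2), E) = Add(-2, E))
Mul(Function('j')(5, 6), Mul(3, -510)) = Mul(Add(-2, 6), Mul(3, -510)) = Mul(4, -1530) = -6120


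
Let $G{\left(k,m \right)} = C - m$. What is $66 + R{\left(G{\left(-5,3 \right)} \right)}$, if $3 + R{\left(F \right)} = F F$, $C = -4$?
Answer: $112$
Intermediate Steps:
$G{\left(k,m \right)} = -4 - m$
$R{\left(F \right)} = -3 + F^{2}$ ($R{\left(F \right)} = -3 + F F = -3 + F^{2}$)
$66 + R{\left(G{\left(-5,3 \right)} \right)} = 66 - \left(3 - \left(-4 - 3\right)^{2}\right) = 66 - \left(3 - \left(-7\right)^{2}\right) = 66 + \left(-3 + 49\right) = 66 + 46 = 112$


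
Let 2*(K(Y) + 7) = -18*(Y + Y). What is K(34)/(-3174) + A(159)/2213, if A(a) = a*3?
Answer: 2883845/7024062 ≈ 0.41057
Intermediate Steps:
A(a) = 3*a
K(Y) = -7 - 18*Y (K(Y) = -7 + (-18*(Y + Y))/2 = -7 + (-36*Y)/2 = -7 - 18*Y)
K(34)/(-3174) + A(159)/2213 = (-7 - 18*34)/(-3174) + (3*159)/2213 = (-7 - 612)*(-1/3174) + 477*(1/2213) = -619*(-1/3174) + 477/2213 = 619/3174 + 477/2213 = 2883845/7024062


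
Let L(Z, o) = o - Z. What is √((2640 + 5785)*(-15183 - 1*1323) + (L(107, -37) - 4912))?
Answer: I*√139068106 ≈ 11793.0*I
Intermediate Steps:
√((2640 + 5785)*(-15183 - 1*1323) + (L(107, -37) - 4912)) = √((2640 + 5785)*(-15183 - 1*1323) + ((-37 - 1*107) - 4912)) = √(8425*(-15183 - 1323) + ((-37 - 107) - 4912)) = √(8425*(-16506) + (-144 - 4912)) = √(-139063050 - 5056) = √(-139068106) = I*√139068106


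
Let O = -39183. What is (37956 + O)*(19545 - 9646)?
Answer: -12146073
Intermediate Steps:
(37956 + O)*(19545 - 9646) = (37956 - 39183)*(19545 - 9646) = -1227*9899 = -12146073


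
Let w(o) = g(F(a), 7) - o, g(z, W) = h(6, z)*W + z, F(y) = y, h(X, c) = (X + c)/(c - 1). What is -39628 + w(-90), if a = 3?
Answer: -79007/2 ≈ -39504.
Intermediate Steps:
h(X, c) = (X + c)/(-1 + c)
g(z, W) = z + W*(6 + z)/(-1 + z) (g(z, W) = ((6 + z)/(-1 + z))*W + z = W*(6 + z)/(-1 + z) + z = z + W*(6 + z)/(-1 + z))
w(o) = 69/2 - o (w(o) = (7*(6 + 3) + 3*(-1 + 3))/(-1 + 3) - o = (7*9 + 3*2)/2 - o = (63 + 6)/2 - o = (½)*69 - o = 69/2 - o)
-39628 + w(-90) = -39628 + (69/2 - 1*(-90)) = -39628 + (69/2 + 90) = -39628 + 249/2 = -79007/2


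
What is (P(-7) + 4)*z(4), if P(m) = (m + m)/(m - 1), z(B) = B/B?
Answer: 23/4 ≈ 5.7500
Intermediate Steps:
z(B) = 1
P(m) = 2*m/(-1 + m) (P(m) = (2*m)/(-1 + m) = 2*m/(-1 + m))
(P(-7) + 4)*z(4) = (2*(-7)/(-1 - 7) + 4)*1 = (2*(-7)/(-8) + 4)*1 = (2*(-7)*(-⅛) + 4)*1 = (7/4 + 4)*1 = (23/4)*1 = 23/4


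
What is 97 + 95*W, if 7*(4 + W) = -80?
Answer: -9581/7 ≈ -1368.7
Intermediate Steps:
W = -108/7 (W = -4 + (⅐)*(-80) = -4 - 80/7 = -108/7 ≈ -15.429)
97 + 95*W = 97 + 95*(-108/7) = 97 - 10260/7 = -9581/7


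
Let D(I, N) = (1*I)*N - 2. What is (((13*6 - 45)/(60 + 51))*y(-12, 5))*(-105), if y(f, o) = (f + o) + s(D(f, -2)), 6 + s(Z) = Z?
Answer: -10395/37 ≈ -280.95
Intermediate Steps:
D(I, N) = -2 + I*N (D(I, N) = I*N - 2 = -2 + I*N)
s(Z) = -6 + Z
y(f, o) = -8 + o - f (y(f, o) = (f + o) + (-6 + (-2 + f*(-2))) = (f + o) + (-6 + (-2 - 2*f)) = (f + o) + (-8 - 2*f) = -8 + o - f)
(((13*6 - 45)/(60 + 51))*y(-12, 5))*(-105) = (((13*6 - 45)/(60 + 51))*(-8 + 5 - 1*(-12)))*(-105) = (((78 - 45)/111)*(-8 + 5 + 12))*(-105) = ((33*(1/111))*9)*(-105) = ((11/37)*9)*(-105) = (99/37)*(-105) = -10395/37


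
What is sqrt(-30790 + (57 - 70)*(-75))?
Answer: I*sqrt(29815) ≈ 172.67*I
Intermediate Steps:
sqrt(-30790 + (57 - 70)*(-75)) = sqrt(-30790 - 13*(-75)) = sqrt(-30790 + 975) = sqrt(-29815) = I*sqrt(29815)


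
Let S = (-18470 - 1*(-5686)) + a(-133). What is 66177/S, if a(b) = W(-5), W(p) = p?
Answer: -7353/1421 ≈ -5.1745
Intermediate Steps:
a(b) = -5
S = -12789 (S = (-18470 - 1*(-5686)) - 5 = (-18470 + 5686) - 5 = -12784 - 5 = -12789)
66177/S = 66177/(-12789) = 66177*(-1/12789) = -7353/1421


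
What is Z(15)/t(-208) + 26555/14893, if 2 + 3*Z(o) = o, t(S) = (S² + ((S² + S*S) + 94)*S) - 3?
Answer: 1431907677866/803065484085 ≈ 1.7831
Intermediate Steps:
t(S) = -3 + S² + S*(94 + 2*S²) (t(S) = (S² + ((S² + S²) + 94)*S) - 3 = (S² + (2*S² + 94)*S) - 3 = (S² + (94 + 2*S²)*S) - 3 = (S² + S*(94 + 2*S²)) - 3 = -3 + S² + S*(94 + 2*S²))
Z(o) = -⅔ + o/3
Z(15)/t(-208) + 26555/14893 = (-⅔ + (⅓)*15)/(-3 + (-208)² + 2*(-208)³ + 94*(-208)) + 26555/14893 = (-⅔ + 5)/(-3 + 43264 + 2*(-8998912) - 19552) + 26555*(1/14893) = 13/(3*(-3 + 43264 - 17997824 - 19552)) + 26555/14893 = (13/3)/(-17974115) + 26555/14893 = (13/3)*(-1/17974115) + 26555/14893 = -13/53922345 + 26555/14893 = 1431907677866/803065484085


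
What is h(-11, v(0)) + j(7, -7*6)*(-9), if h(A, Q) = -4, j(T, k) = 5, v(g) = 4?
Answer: -49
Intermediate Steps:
h(-11, v(0)) + j(7, -7*6)*(-9) = -4 + 5*(-9) = -4 - 45 = -49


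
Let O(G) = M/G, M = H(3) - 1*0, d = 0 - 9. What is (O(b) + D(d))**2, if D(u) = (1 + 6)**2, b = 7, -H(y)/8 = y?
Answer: 101761/49 ≈ 2076.8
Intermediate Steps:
H(y) = -8*y
d = -9
M = -24 (M = -8*3 - 1*0 = -24 + 0 = -24)
D(u) = 49 (D(u) = 7**2 = 49)
O(G) = -24/G
(O(b) + D(d))**2 = (-24/7 + 49)**2 = (319/7)**2 = 101761/49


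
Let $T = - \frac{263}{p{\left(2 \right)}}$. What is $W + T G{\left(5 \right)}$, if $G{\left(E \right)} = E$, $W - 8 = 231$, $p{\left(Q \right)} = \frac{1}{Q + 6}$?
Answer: $-10281$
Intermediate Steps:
$p{\left(Q \right)} = \frac{1}{6 + Q}$
$W = 239$ ($W = 8 + 231 = 239$)
$T = -2104$ ($T = - \frac{263}{\frac{1}{6 + 2}} = - \frac{263}{\frac{1}{8}} = - 263 \frac{1}{\frac{1}{8}} = \left(-263\right) 8 = -2104$)
$W + T G{\left(5 \right)} = 239 - 10520 = -10281$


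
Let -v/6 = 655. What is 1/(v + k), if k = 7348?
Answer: 1/3418 ≈ 0.00029257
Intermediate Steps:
v = -3930 (v = -6*655 = -3930)
1/(v + k) = 1/(-3930 + 7348) = 1/3418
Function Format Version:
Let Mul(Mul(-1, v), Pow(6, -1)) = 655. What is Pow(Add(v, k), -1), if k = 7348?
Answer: Rational(1, 3418) ≈ 0.00029257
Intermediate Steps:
v = -3930 (v = Mul(-6, 655) = -3930)
Pow(Add(v, k), -1) = Pow(Add(-3930, 7348), -1) = Pow(3418, -1) = Rational(1, 3418)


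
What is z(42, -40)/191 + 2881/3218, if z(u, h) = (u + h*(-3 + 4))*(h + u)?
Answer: 563143/614638 ≈ 0.91622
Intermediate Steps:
z(u, h) = (h + u)² (z(u, h) = (u + h*1)*(h + u) = (u + h)*(h + u) = (h + u)*(h + u) = (h + u)²)
z(42, -40)/191 + 2881/3218 = (-40 + 42)²/191 + 2881/3218 = 2²*(1/191) + 2881*(1/3218) = 4*(1/191) + 2881/3218 = 4/191 + 2881/3218 = 563143/614638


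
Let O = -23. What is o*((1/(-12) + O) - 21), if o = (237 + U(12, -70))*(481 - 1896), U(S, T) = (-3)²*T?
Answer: -98058085/4 ≈ -2.4515e+7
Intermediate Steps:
U(S, T) = 9*T
o = 556095 (o = (237 + 9*(-70))*(481 - 1896) = (237 - 630)*(-1415) = -393*(-1415) = 556095)
o*((1/(-12) + O) - 21) = 556095*((1/(-12) - 23) - 21) = 556095*((-1/12 - 23) - 21) = 556095*(-277/12 - 21) = 556095*(-529/12) = -98058085/4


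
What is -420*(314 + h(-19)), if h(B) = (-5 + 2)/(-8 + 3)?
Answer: -132132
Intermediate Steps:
h(B) = ⅗ (h(B) = -3/(-5) = -3*(-⅕) = ⅗)
-420*(314 + h(-19)) = -420*(314 + ⅗) = -420*1573/5 = -132132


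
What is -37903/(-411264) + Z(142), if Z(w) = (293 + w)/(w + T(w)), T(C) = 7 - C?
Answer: 25595023/411264 ≈ 62.235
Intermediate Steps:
Z(w) = 293/7 + w/7 (Z(w) = (293 + w)/(w + (7 - w)) = (293 + w)/7 = (293 + w)*(⅐) = 293/7 + w/7)
-37903/(-411264) + Z(142) = -37903/(-411264) + (293/7 + (⅐)*142) = -37903*(-1/411264) + (293/7 + 142/7) = 37903/411264 + 435/7 = 25595023/411264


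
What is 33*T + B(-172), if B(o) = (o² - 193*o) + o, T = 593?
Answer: 82177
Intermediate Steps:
B(o) = o² - 192*o
33*T + B(-172) = 33*593 - 172*(-192 - 172) = 19569 - 172*(-364) = 19569 + 62608 = 82177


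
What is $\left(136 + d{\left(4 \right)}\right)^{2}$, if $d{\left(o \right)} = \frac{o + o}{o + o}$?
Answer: $18769$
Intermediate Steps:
$d{\left(o \right)} = 1$ ($d{\left(o \right)} = \frac{2 o}{2 o} = 2 o \frac{1}{2 o} = 1$)
$\left(136 + d{\left(4 \right)}\right)^{2} = \left(136 + 1\right)^{2} = 137^{2} = 18769$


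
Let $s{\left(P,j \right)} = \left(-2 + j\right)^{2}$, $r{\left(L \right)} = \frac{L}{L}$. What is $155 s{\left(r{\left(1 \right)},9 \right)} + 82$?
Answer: $7677$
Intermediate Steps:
$r{\left(L \right)} = 1$
$155 s{\left(r{\left(1 \right)},9 \right)} + 82 = 155 \left(-2 + 9\right)^{2} + 82 = 155 \cdot 7^{2} + 82 = 155 \cdot 49 + 82 = 7595 + 82 = 7677$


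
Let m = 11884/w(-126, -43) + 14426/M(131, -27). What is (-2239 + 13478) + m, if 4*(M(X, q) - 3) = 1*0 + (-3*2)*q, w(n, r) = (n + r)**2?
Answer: 28751821753/2484807 ≈ 11571.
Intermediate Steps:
M(X, q) = 3 - 3*q/2 (M(X, q) = 3 + (1*0 + (-3*2)*q)/4 = 3 + (0 - 6*q)/4 = 3 + (-6*q)/4 = 3 - 3*q/2)
m = 825075880/2484807 (m = 11884/((-126 - 43)**2) + 14426/(3 - 3/2*(-27)) = 11884/((-169)**2) + 14426/(3 + 81/2) = 11884/28561 + 14426/(87/2) = 11884*(1/28561) + 14426*(2/87) = 11884/28561 + 28852/87 = 825075880/2484807 ≈ 332.05)
(-2239 + 13478) + m = (-2239 + 13478) + 825075880/2484807 = 11239 + 825075880/2484807 = 28751821753/2484807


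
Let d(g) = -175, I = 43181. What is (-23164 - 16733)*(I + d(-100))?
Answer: -1715810382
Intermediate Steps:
(-23164 - 16733)*(I + d(-100)) = (-23164 - 16733)*(43181 - 175) = -39897*43006 = -1715810382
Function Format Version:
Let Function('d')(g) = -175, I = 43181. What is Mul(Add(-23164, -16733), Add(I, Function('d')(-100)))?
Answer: -1715810382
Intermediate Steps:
Mul(Add(-23164, -16733), Add(I, Function('d')(-100))) = Mul(Add(-23164, -16733), Add(43181, -175)) = Mul(-39897, 43006) = -1715810382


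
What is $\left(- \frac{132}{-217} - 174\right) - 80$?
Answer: $- \frac{54986}{217} \approx -253.39$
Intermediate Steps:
$\left(- \frac{132}{-217} - 174\right) - 80 = \left(\left(-132\right) \left(- \frac{1}{217}\right) - 174\right) - 80 = \left(\frac{132}{217} - 174\right) - 80 = - \frac{37626}{217} - 80 = - \frac{54986}{217}$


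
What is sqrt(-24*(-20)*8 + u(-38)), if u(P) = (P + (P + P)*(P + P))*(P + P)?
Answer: 2*I*sqrt(108062) ≈ 657.46*I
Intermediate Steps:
u(P) = 2*P*(P + 4*P**2) (u(P) = (P + (2*P)*(2*P))*(2*P) = (P + 4*P**2)*(2*P) = 2*P*(P + 4*P**2))
sqrt(-24*(-20)*8 + u(-38)) = sqrt(-24*(-20)*8 + (-38)**2*(2 + 8*(-38))) = sqrt(480*8 + 1444*(2 - 304)) = sqrt(3840 + 1444*(-302)) = sqrt(3840 - 436088) = sqrt(-432248) = 2*I*sqrt(108062)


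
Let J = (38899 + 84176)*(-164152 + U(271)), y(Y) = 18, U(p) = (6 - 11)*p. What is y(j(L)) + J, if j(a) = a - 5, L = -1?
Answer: -20369774007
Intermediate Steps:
j(a) = -5 + a
U(p) = -5*p
J = -20369774025 (J = (38899 + 84176)*(-164152 - 5*271) = 123075*(-164152 - 1355) = 123075*(-165507) = -20369774025)
y(j(L)) + J = 18 - 20369774025 = -20369774007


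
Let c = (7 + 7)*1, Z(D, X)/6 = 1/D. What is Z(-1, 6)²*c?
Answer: 504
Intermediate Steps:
Z(D, X) = 6/D
c = 14 (c = 14*1 = 14)
Z(-1, 6)²*c = (6/(-1))²*14 = (6*(-1))²*14 = (-6)²*14 = 36*14 = 504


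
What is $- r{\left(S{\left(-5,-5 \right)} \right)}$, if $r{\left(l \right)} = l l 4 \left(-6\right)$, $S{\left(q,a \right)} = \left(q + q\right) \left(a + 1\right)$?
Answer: $38400$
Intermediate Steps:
$S{\left(q,a \right)} = 2 q \left(1 + a\right)$
$r{\left(l \right)} = - 24 l^{2}$ ($r{\left(l \right)} = l^{2} \cdot 4 \left(-6\right) = 4 l^{2} \left(-6\right) = - 24 l^{2}$)
$- r{\left(S{\left(-5,-5 \right)} \right)} = - \left(-24\right) \left(2 \left(-5\right) \left(1 - 5\right)\right)^{2} = - \left(-24\right) \left(2 \left(-5\right) \left(-4\right)\right)^{2} = - \left(-24\right) 40^{2} = - \left(-24\right) 1600 = \left(-1\right) \left(-38400\right) = 38400$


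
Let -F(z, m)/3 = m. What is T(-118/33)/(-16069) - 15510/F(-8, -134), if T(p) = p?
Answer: -1370758139/35528559 ≈ -38.582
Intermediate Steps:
F(z, m) = -3*m
T(-118/33)/(-16069) - 15510/F(-8, -134) = -118/33/(-16069) - 15510/((-3*(-134))) = -118*1/33*(-1/16069) - 15510/402 = -118/33*(-1/16069) - 15510*1/402 = 118/530277 - 2585/67 = -1370758139/35528559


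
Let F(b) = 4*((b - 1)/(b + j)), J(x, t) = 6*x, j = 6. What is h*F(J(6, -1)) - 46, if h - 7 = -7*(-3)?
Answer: 142/3 ≈ 47.333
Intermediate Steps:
h = 28 (h = 7 - 7*(-3) = 7 + 21 = 28)
F(b) = 4*(-1 + b)/(6 + b) (F(b) = 4*((b - 1)/(b + 6)) = 4*((-1 + b)/(6 + b)) = 4*(-1 + b)/(6 + b))
h*F(J(6, -1)) - 46 = 28*(4*(-1 + 6*6)/(6 + 6*6)) - 46 = 28*(4*(-1 + 36)/(6 + 36)) - 46 = 28*(4*35/42) - 46 = 28*(4*(1/42)*35) - 46 = 28*(10/3) - 46 = 280/3 - 46 = 142/3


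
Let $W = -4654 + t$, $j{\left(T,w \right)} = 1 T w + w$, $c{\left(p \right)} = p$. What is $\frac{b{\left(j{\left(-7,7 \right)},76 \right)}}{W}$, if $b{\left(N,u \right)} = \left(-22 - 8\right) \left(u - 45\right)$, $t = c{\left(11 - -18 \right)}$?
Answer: $\frac{186}{925} \approx 0.20108$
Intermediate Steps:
$t = 29$ ($t = 11 - -18 = 11 + 18 = 29$)
$j{\left(T,w \right)} = w + T w$ ($j{\left(T,w \right)} = T w + w = w + T w$)
$W = -4625$ ($W = -4654 + 29 = -4625$)
$b{\left(N,u \right)} = 1350 - 30 u$ ($b{\left(N,u \right)} = - 30 \left(-45 + u\right) = 1350 - 30 u$)
$\frac{b{\left(j{\left(-7,7 \right)},76 \right)}}{W} = \frac{1350 - 2280}{-4625} = \left(1350 - 2280\right) \left(- \frac{1}{4625}\right) = \left(-930\right) \left(- \frac{1}{4625}\right) = \frac{186}{925}$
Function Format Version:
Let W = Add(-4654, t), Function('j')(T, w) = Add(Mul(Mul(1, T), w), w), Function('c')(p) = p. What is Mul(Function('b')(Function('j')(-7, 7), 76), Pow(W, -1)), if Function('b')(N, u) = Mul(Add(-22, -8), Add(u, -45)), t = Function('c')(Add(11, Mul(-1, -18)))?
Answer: Rational(186, 925) ≈ 0.20108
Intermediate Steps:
t = 29 (t = Add(11, Mul(-1, -18)) = Add(11, 18) = 29)
Function('j')(T, w) = Add(w, Mul(T, w)) (Function('j')(T, w) = Add(Mul(T, w), w) = Add(w, Mul(T, w)))
W = -4625 (W = Add(-4654, 29) = -4625)
Function('b')(N, u) = Add(1350, Mul(-30, u)) (Function('b')(N, u) = Mul(-30, Add(-45, u)) = Add(1350, Mul(-30, u)))
Mul(Function('b')(Function('j')(-7, 7), 76), Pow(W, -1)) = Mul(Add(1350, Mul(-30, 76)), Pow(-4625, -1)) = Mul(Add(1350, -2280), Rational(-1, 4625)) = Mul(-930, Rational(-1, 4625)) = Rational(186, 925)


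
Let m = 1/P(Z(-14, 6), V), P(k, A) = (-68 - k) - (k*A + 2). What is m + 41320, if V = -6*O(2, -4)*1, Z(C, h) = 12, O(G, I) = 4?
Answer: 8511921/206 ≈ 41320.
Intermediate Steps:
V = -24 (V = -6*4*1 = -24*1 = -24)
P(k, A) = -70 - k - A*k (P(k, A) = (-68 - k) - (A*k + 2) = (-68 - k) - (2 + A*k) = (-68 - k) + (-2 - A*k) = -70 - k - A*k)
m = 1/206 (m = 1/(-70 - 1*12 - 1*(-24)*12) = 1/(-70 - 12 + 288) = 1/206 ≈ 0.0048544)
m + 41320 = 1/206 + 41320 = 8511921/206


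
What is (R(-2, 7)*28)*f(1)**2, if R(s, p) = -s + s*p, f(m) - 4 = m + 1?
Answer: -12096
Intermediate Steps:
f(m) = 5 + m (f(m) = 4 + (m + 1) = 4 + (1 + m) = 5 + m)
R(s, p) = -s + p*s
(R(-2, 7)*28)*f(1)**2 = (-2*(-1 + 7)*28)*(5 + 1)**2 = (-2*6*28)*6**2 = -12*28*36 = -336*36 = -12096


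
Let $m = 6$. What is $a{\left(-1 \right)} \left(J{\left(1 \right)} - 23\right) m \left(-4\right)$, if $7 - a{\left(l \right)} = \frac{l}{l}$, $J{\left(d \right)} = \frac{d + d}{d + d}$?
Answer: $3168$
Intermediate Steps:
$J{\left(d \right)} = 1$ ($J{\left(d \right)} = \frac{2 d}{2 d} = 2 d \frac{1}{2 d} = 1$)
$a{\left(l \right)} = 6$ ($a{\left(l \right)} = 7 - \frac{l}{l} = 7 - 1 = 6$)
$a{\left(-1 \right)} \left(J{\left(1 \right)} - 23\right) m \left(-4\right) = 6 \left(1 - 23\right) 6 \left(-4\right) = 6 \left(1 - 23\right) \left(-24\right) = 6 \left(-22\right) \left(-24\right) = \left(-132\right) \left(-24\right) = 3168$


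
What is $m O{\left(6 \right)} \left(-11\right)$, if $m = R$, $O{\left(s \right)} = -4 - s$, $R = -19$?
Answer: $-2090$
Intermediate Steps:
$m = -19$
$m O{\left(6 \right)} \left(-11\right) = - 19 \left(-4 - 6\right) \left(-11\right) = \left(-19\right) \left(-10\right) \left(-11\right) = 190 \left(-11\right) = -2090$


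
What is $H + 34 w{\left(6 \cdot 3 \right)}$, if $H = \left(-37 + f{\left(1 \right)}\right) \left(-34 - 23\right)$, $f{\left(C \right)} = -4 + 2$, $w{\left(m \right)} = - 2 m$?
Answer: $999$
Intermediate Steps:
$f{\left(C \right)} = -2$
$H = 2223$ ($H = \left(-37 - 2\right) \left(-34 - 23\right) = \left(-39\right) \left(-57\right) = 2223$)
$H + 34 w{\left(6 \cdot 3 \right)} = 2223 + 34 \left(- 2 \cdot 6 \cdot 3\right) = 2223 + 34 \left(\left(-2\right) 18\right) = 2223 + 34 \left(-36\right) = 2223 - 1224 = 999$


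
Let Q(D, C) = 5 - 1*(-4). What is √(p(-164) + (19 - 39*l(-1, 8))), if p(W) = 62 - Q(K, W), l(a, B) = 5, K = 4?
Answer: I*√123 ≈ 11.091*I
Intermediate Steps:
Q(D, C) = 9 (Q(D, C) = 5 + 4 = 9)
p(W) = 53 (p(W) = 62 - 1*9 = 62 - 9 = 53)
√(p(-164) + (19 - 39*l(-1, 8))) = √(53 + (19 - 39*5)) = √(53 + (19 - 195)) = √(53 - 176) = √(-123) = I*√123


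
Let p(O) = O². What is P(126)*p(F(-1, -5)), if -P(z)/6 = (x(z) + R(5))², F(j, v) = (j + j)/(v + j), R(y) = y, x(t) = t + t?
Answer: -132098/3 ≈ -44033.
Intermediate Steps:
x(t) = 2*t
F(j, v) = 2*j/(j + v) (F(j, v) = (2*j)/(j + v) = 2*j/(j + v))
P(z) = -6*(5 + 2*z)² (P(z) = -6*(2*z + 5)² = -6*(5 + 2*z)²)
P(126)*p(F(-1, -5)) = (-6*(5 + 2*126)²)*(2*(-1)/(-1 - 5))² = (-6*(5 + 252)²)*(2*(-1)/(-6))² = (-6*257²)*(2*(-1)*(-⅙))² = (-6*66049)*(⅓)² = -396294*⅑ = -132098/3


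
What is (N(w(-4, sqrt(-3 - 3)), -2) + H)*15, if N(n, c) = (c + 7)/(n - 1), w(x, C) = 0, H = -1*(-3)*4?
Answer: 105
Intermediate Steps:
H = 12 (H = 3*4 = 12)
N(n, c) = (7 + c)/(-1 + n)
(N(w(-4, sqrt(-3 - 3)), -2) + H)*15 = ((7 - 2)/(-1 + 0) + 12)*15 = (5/(-1) + 12)*15 = (-1*5 + 12)*15 = (-5 + 12)*15 = 7*15 = 105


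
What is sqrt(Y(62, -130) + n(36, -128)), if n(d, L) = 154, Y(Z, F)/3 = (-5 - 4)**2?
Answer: sqrt(397) ≈ 19.925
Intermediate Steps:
Y(Z, F) = 243 (Y(Z, F) = 3*(-5 - 4)**2 = 3*(-9)**2 = 3*81 = 243)
sqrt(Y(62, -130) + n(36, -128)) = sqrt(243 + 154) = sqrt(397)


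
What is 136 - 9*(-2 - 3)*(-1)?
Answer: 91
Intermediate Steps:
136 - 9*(-2 - 3)*(-1) = 136 - (-45)*(-1) = 136 - 9*5 = 136 - 45 = 91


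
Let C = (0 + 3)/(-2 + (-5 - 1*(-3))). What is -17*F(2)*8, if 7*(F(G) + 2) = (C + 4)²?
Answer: 935/14 ≈ 66.786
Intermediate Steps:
C = -¾ (C = 3/(-2 + (-5 + 3)) = 3/(-2 - 2) = 3/(-4) = 3*(-¼) = -¾ ≈ -0.75000)
F(G) = -55/112 (F(G) = -2 + (-¾ + 4)²/7 = -2 + (13/4)²/7 = -2 + (⅐)*(169/16) = -2 + 169/112 = -55/112)
-17*F(2)*8 = -17*(-55/112)*8 = (935/112)*8 = 935/14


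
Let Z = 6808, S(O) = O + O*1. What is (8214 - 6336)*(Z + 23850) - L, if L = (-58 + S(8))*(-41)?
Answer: 57574002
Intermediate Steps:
S(O) = 2*O (S(O) = O + O = 2*O)
L = 1722 (L = (-58 + 2*8)*(-41) = (-58 + 16)*(-41) = -42*(-41) = 1722)
(8214 - 6336)*(Z + 23850) - L = (8214 - 6336)*(6808 + 23850) - 1*1722 = 1878*30658 - 1722 = 57575724 - 1722 = 57574002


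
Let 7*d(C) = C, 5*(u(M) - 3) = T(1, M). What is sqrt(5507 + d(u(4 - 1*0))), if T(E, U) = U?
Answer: 2*sqrt(1686685)/35 ≈ 74.213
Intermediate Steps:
u(M) = 3 + M/5
d(C) = C/7
sqrt(5507 + d(u(4 - 1*0))) = sqrt(5507 + (3 + (4 - 1*0)/5)/7) = sqrt(5507 + (3 + (4 + 0)/5)/7) = sqrt(5507 + (3 + (1/5)*4)/7) = sqrt(5507 + (3 + 4/5)/7) = sqrt(5507 + (1/7)*(19/5)) = sqrt(5507 + 19/35) = sqrt(192764/35) = 2*sqrt(1686685)/35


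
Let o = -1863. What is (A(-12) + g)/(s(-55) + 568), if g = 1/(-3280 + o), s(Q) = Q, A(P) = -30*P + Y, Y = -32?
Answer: 562301/879453 ≈ 0.63938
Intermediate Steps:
A(P) = -32 - 30*P (A(P) = -30*P - 32 = -32 - 30*P)
g = -1/5143 (g = 1/(-3280 - 1863) = 1/(-5143) = -1/5143 ≈ -0.00019444)
(A(-12) + g)/(s(-55) + 568) = ((-32 - 30*(-12)) - 1/5143)/(-55 + 568) = ((-32 + 360) - 1/5143)/513 = (328 - 1/5143)*(1/513) = (1686903/5143)*(1/513) = 562301/879453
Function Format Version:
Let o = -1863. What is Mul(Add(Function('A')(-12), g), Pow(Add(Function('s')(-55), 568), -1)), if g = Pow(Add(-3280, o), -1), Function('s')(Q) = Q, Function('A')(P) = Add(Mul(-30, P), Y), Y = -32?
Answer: Rational(562301, 879453) ≈ 0.63938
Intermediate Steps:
Function('A')(P) = Add(-32, Mul(-30, P)) (Function('A')(P) = Add(Mul(-30, P), -32) = Add(-32, Mul(-30, P)))
g = Rational(-1, 5143) (g = Pow(Add(-3280, -1863), -1) = Pow(-5143, -1) = Rational(-1, 5143) ≈ -0.00019444)
Mul(Add(Function('A')(-12), g), Pow(Add(Function('s')(-55), 568), -1)) = Mul(Add(Add(-32, Mul(-30, -12)), Rational(-1, 5143)), Pow(Add(-55, 568), -1)) = Mul(Add(Add(-32, 360), Rational(-1, 5143)), Pow(513, -1)) = Mul(Add(328, Rational(-1, 5143)), Rational(1, 513)) = Mul(Rational(1686903, 5143), Rational(1, 513)) = Rational(562301, 879453)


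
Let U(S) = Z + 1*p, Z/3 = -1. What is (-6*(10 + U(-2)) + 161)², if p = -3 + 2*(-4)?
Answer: 34225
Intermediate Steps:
Z = -3 (Z = 3*(-1) = -3)
p = -11 (p = -3 - 8 = -11)
U(S) = -14 (U(S) = -3 + 1*(-11) = -3 - 11 = -14)
(-6*(10 + U(-2)) + 161)² = (-6*(10 - 14) + 161)² = (-6*(-4) + 161)² = (24 + 161)² = 185² = 34225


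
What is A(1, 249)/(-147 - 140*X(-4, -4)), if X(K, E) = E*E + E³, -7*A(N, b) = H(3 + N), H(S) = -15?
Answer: 5/15337 ≈ 0.00032601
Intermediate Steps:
A(N, b) = 15/7 (A(N, b) = -⅐*(-15) = 15/7)
X(K, E) = E² + E³
A(1, 249)/(-147 - 140*X(-4, -4)) = 15/(7*(-147 - 140*(-4)²*(1 - 4))) = 15/(7*(-147 - 2240*(-3))) = 15/(7*(-147 - 140*(-48))) = 15/(7*(-147 + 6720)) = (15/7)/6573 = (15/7)*(1/6573) = 5/15337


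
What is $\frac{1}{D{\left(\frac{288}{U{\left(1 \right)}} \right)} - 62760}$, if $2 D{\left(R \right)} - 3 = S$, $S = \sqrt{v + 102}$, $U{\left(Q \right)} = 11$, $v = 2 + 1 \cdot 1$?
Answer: $- \frac{5977}{375107552} - \frac{\sqrt{105}}{7877258592} \approx -1.5935 \cdot 10^{-5}$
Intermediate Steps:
$v = 3$ ($v = 2 + 1 = 3$)
$S = \sqrt{105}$ ($S = \sqrt{3 + 102} = \sqrt{105} \approx 10.247$)
$D{\left(R \right)} = \frac{3}{2} + \frac{\sqrt{105}}{2}$
$\frac{1}{D{\left(\frac{288}{U{\left(1 \right)}} \right)} - 62760} = \frac{1}{\left(\frac{3}{2} + \frac{\sqrt{105}}{2}\right) - 62760} = \frac{1}{- \frac{125517}{2} + \frac{\sqrt{105}}{2}}$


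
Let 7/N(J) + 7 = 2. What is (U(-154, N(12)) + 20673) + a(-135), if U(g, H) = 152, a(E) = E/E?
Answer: 20826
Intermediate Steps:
a(E) = 1
N(J) = -7/5 (N(J) = 7/(-7 + 2) = 7/(-5) = 7*(-1/5) = -7/5)
(U(-154, N(12)) + 20673) + a(-135) = (152 + 20673) + 1 = 20825 + 1 = 20826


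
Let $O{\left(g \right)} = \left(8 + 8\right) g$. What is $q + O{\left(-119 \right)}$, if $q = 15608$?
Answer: $13704$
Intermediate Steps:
$O{\left(g \right)} = 16 g$
$q + O{\left(-119 \right)} = 15608 + 16 \left(-119\right) = 15608 - 1904 = 13704$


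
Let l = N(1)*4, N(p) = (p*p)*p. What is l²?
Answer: 16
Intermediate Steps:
N(p) = p³ (N(p) = p²*p = p³)
l = 4 (l = 1³*4 = 1*4 = 4)
l² = 4² = 16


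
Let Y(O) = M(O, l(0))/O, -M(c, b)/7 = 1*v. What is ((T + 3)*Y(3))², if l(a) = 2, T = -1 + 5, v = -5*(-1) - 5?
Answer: 0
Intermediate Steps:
v = 0 (v = 5 - 5 = 0)
T = 4
M(c, b) = 0 (M(c, b) = -7*0 = 0)
Y(O) = 0 (Y(O) = 0/O = 0)
((T + 3)*Y(3))² = ((4 + 3)*0)² = (7*0)² = 0² = 0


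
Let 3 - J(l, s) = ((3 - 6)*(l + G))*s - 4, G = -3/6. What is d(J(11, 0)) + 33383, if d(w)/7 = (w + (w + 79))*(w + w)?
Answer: 42497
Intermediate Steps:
G = -½ (G = -3*⅙ = -½ ≈ -0.50000)
J(l, s) = 7 - s*(3/2 - 3*l) (J(l, s) = 3 - (((3 - 6)*(l - ½))*s - 4) = 3 - ((-3*(-½ + l))*s - 4) = 3 - ((3/2 - 3*l)*s - 4) = 3 - (s*(3/2 - 3*l) - 4) = 3 - (-4 + s*(3/2 - 3*l)) = 3 + (4 - s*(3/2 - 3*l)) = 7 - s*(3/2 - 3*l))
d(w) = 14*w*(79 + 2*w) (d(w) = 7*((w + (w + 79))*(w + w)) = 7*((w + (79 + w))*(2*w)) = 7*((79 + 2*w)*(2*w)) = 7*(2*w*(79 + 2*w)) = 14*w*(79 + 2*w))
d(J(11, 0)) + 33383 = 14*(7 - 3/2*0 + 3*11*0)*(79 + 2*(7 - 3/2*0 + 3*11*0)) + 33383 = 14*(7 + 0 + 0)*(79 + 2*(7 + 0 + 0)) + 33383 = 14*7*(79 + 2*7) + 33383 = 14*7*(79 + 14) + 33383 = 14*7*93 + 33383 = 9114 + 33383 = 42497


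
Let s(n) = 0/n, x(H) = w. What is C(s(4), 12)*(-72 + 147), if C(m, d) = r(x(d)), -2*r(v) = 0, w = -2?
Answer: 0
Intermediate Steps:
x(H) = -2
s(n) = 0
r(v) = 0 (r(v) = -½*0 = 0)
C(m, d) = 0
C(s(4), 12)*(-72 + 147) = 0*(-72 + 147) = 0*75 = 0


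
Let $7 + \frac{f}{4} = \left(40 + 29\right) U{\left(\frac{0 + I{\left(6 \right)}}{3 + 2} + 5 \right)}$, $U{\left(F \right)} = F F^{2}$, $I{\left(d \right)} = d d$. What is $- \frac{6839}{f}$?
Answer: $- \frac{854875}{62643256} \approx -0.013647$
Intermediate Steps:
$I{\left(d \right)} = d^{2}$
$U{\left(F \right)} = F^{3}$
$f = \frac{62643256}{125}$ ($f = -28 + 4 \left(40 + 29\right) \left(\frac{0 + 6^{2}}{3 + 2} + 5\right)^{3} = -28 + 4 \cdot 69 \left(\frac{0 + 36}{5} + 5\right)^{3} = -28 + 4 \cdot 69 \left(36 \cdot \frac{1}{5} + 5\right)^{3} = -28 + 4 \cdot 69 \left(\frac{36}{5} + 5\right)^{3} = -28 + 4 \cdot 69 \left(\frac{61}{5}\right)^{3} = -28 + 4 \cdot 69 \cdot \frac{226981}{125} = -28 + 4 \cdot \frac{15661689}{125} = -28 + \frac{62646756}{125} = \frac{62643256}{125} \approx 5.0115 \cdot 10^{5}$)
$- \frac{6839}{f} = - \frac{6839}{\frac{62643256}{125}} = \left(-6839\right) \frac{125}{62643256} = - \frac{854875}{62643256}$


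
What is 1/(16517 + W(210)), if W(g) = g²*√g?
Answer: -16517/408137288711 + 44100*√210/408137288711 ≈ 1.5254e-6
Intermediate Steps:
W(g) = g^(5/2)
1/(16517 + W(210)) = 1/(16517 + 210^(5/2)) = 1/(16517 + 44100*√210)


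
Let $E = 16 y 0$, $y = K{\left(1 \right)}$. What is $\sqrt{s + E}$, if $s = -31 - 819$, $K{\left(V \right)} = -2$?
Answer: $5 i \sqrt{34} \approx 29.155 i$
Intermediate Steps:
$y = -2$
$s = -850$ ($s = -31 - 819 = -850$)
$E = 0$ ($E = 16 \left(-2\right) 0 = \left(-32\right) 0 = 0$)
$\sqrt{s + E} = \sqrt{-850 + 0} = \sqrt{-850} = 5 i \sqrt{34}$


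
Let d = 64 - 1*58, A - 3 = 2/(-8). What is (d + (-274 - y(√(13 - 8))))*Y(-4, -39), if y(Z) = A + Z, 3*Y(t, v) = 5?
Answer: -1805/4 - 5*√5/3 ≈ -454.98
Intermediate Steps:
Y(t, v) = 5/3 (Y(t, v) = (⅓)*5 = 5/3)
A = 11/4 (A = 3 + 2/(-8) = 3 + 2*(-⅛) = 3 - ¼ = 11/4 ≈ 2.7500)
d = 6 (d = 64 - 58 = 6)
y(Z) = 11/4 + Z
(d + (-274 - y(√(13 - 8))))*Y(-4, -39) = (6 + (-274 - (11/4 + √(13 - 8))))*(5/3) = (6 + (-274 - (11/4 + √5)))*(5/3) = (6 + (-274 + (-11/4 - √5)))*(5/3) = (6 + (-1107/4 - √5))*(5/3) = (-1083/4 - √5)*(5/3) = -1805/4 - 5*√5/3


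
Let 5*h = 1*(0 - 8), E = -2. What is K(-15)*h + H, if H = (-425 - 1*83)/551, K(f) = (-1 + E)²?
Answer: -42212/2755 ≈ -15.322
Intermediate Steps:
h = -8/5 (h = (1*(0 - 8))/5 = (1*(-8))/5 = (⅕)*(-8) = -8/5 ≈ -1.6000)
K(f) = 9 (K(f) = (-1 - 2)² = (-3)² = 9)
H = -508/551 (H = (-425 - 83)*(1/551) = -508*1/551 = -508/551 ≈ -0.92196)
K(-15)*h + H = 9*(-8/5) - 508/551 = -72/5 - 508/551 = -42212/2755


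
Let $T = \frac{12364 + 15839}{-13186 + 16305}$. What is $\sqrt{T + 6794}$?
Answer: $\frac{\sqrt{66181090991}}{3119} \approx 82.481$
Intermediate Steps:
$T = \frac{28203}{3119} \approx 9.0423$
$\sqrt{T + 6794} = \sqrt{\frac{28203}{3119} + 6794} = \sqrt{\frac{21218689}{3119}} = \frac{\sqrt{66181090991}}{3119}$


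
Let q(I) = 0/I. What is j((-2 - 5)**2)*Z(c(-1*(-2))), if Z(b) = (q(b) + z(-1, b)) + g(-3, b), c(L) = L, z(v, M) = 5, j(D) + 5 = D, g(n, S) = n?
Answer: 88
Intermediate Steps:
j(D) = -5 + D
q(I) = 0
Z(b) = 2 (Z(b) = (0 + 5) - 3 = 5 - 3 = 2)
j((-2 - 5)**2)*Z(c(-1*(-2))) = (-5 + (-2 - 5)**2)*2 = (-5 + (-7)**2)*2 = (-5 + 49)*2 = 44*2 = 88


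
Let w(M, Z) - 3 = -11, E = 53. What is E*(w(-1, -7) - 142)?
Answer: -7950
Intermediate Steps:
w(M, Z) = -8 (w(M, Z) = 3 - 11 = -8)
E*(w(-1, -7) - 142) = 53*(-8 - 142) = 53*(-150) = -7950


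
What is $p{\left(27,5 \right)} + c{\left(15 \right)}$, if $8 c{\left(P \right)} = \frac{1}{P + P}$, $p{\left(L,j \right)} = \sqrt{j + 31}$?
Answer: $\frac{1441}{240} \approx 6.0042$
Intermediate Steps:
$p{\left(L,j \right)} = \sqrt{31 + j}$
$c{\left(P \right)} = \frac{1}{16 P}$ ($c{\left(P \right)} = \frac{1}{8 \left(P + P\right)} = \frac{1}{8 \cdot 2 P} = \frac{\frac{1}{2} \frac{1}{P}}{8} = \frac{1}{16 P}$)
$p{\left(27,5 \right)} + c{\left(15 \right)} = \sqrt{31 + 5} + \frac{1}{16 \cdot 15} = \sqrt{36} + \frac{1}{16} \cdot \frac{1}{15} = 6 + \frac{1}{240} = \frac{1441}{240}$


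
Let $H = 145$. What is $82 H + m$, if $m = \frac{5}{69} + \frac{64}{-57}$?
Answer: $\frac{5195471}{437} \approx 11889.0$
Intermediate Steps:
$m = - \frac{459}{437}$ ($m = 5 \cdot \frac{1}{69} + 64 \left(- \frac{1}{57}\right) = \frac{5}{69} - \frac{64}{57} = - \frac{459}{437} \approx -1.0503$)
$82 H + m = 82 \cdot 145 - \frac{459}{437} = 11890 - \frac{459}{437} = \frac{5195471}{437}$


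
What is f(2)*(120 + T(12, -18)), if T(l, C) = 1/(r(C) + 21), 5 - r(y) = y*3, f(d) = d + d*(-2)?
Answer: -9601/40 ≈ -240.02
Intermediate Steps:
f(d) = -d (f(d) = d - 2*d = -d)
r(y) = 5 - 3*y (r(y) = 5 - y*3 = 5 - 3*y)
T(l, C) = 1/(26 - 3*C) (T(l, C) = 1/((5 - 3*C) + 21) = 1/(26 - 3*C))
f(2)*(120 + T(12, -18)) = (-1*2)*(120 - 1/(-26 + 3*(-18))) = -2*(120 - 1/(-26 - 54)) = -2*(120 - 1/(-80)) = -2*(120 - 1*(-1/80)) = -2*(120 + 1/80) = -2*9601/80 = -9601/40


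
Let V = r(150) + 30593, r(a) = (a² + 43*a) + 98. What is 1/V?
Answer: 1/59641 ≈ 1.6767e-5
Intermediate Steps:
r(a) = 98 + a² + 43*a
V = 59641 (V = (98 + 150² + 43*150) + 30593 = (98 + 22500 + 6450) + 30593 = 29048 + 30593 = 59641)
1/V = 1/59641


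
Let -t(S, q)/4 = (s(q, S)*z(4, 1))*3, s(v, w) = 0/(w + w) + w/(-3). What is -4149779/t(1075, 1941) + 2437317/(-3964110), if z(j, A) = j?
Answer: -549736742803/2272756400 ≈ -241.88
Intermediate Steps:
s(v, w) = -w/3 (s(v, w) = 0/((2*w)) + w*(-⅓) = 0*(1/(2*w)) - w/3 = 0 - w/3 = -w/3)
t(S, q) = 16*S (t(S, q) = -4*-S/3*4*3 = -4*(-4*S/3)*3 = -(-16)*S = 16*S)
-4149779/t(1075, 1941) + 2437317/(-3964110) = -4149779/(16*1075) + 2437317/(-3964110) = -4149779/17200 + 2437317*(-1/3964110) = -4149779*1/17200 - 812439/1321370 = -4149779/17200 - 812439/1321370 = -549736742803/2272756400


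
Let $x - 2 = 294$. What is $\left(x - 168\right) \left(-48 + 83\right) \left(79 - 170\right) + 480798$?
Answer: $73118$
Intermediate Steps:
$x = 296$ ($x = 2 + 294 = 296$)
$\left(x - 168\right) \left(-48 + 83\right) \left(79 - 170\right) + 480798 = \left(296 - 168\right) \left(-48 + 83\right) \left(79 - 170\right) + 480798 = 128 \cdot 35 \left(-91\right) + 480798 = 128 \left(-3185\right) + 480798 = -407680 + 480798 = 73118$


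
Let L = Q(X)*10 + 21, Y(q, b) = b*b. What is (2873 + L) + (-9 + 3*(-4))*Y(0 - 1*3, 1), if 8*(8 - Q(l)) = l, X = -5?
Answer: 11837/4 ≈ 2959.3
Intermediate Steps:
Y(q, b) = b²
Q(l) = 8 - l/8
L = 429/4 (L = (8 - ⅛*(-5))*10 + 21 = (8 + 5/8)*10 + 21 = (69/8)*10 + 21 = 345/4 + 21 = 429/4 ≈ 107.25)
(2873 + L) + (-9 + 3*(-4))*Y(0 - 1*3, 1) = (2873 + 429/4) + (-9 + 3*(-4))*1² = 11921/4 + (-9 - 12)*1 = 11921/4 - 21*1 = 11921/4 - 21 = 11837/4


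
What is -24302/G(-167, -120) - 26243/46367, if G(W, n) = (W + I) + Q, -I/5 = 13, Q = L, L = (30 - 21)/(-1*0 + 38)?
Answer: 42587689591/408354169 ≈ 104.29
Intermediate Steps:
L = 9/38 (L = 9/(0 + 38) = 9/38 ≈ 0.23684)
Q = 9/38 ≈ 0.23684
I = -65 (I = -5*13 = -65)
G(W, n) = -2461/38 + W (G(W, n) = (W - 65) + 9/38 = (-65 + W) + 9/38 = -2461/38 + W)
-24302/G(-167, -120) - 26243/46367 = -24302/(-2461/38 - 167) - 26243/46367 = -24302/(-8807/38) - 26243*1/46367 = -24302*(-38/8807) - 26243/46367 = 923476/8807 - 26243/46367 = 42587689591/408354169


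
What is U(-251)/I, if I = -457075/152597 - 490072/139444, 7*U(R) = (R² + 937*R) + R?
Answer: 305770117613143/80803265249 ≈ 3784.1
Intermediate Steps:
U(R) = 134*R + R²/7 (U(R) = ((R² + 937*R) + R)/7 = (R² + 938*R)/7 = 134*R + R²/7)
I = -34629970821/5319684017 (I = -457075*1/152597 - 490072*1/139444 = -457075/152597 - 122518/34861 = -34629970821/5319684017 ≈ -6.5098)
U(-251)/I = ((⅐)*(-251)*(938 - 251))/(-34629970821/5319684017) = ((⅐)*(-251)*687)*(-5319684017/34629970821) = -172437/7*(-5319684017/34629970821) = 305770117613143/80803265249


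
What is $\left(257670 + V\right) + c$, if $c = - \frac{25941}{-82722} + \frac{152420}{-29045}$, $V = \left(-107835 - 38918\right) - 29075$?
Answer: $\frac{13108445652779}{160177366} \approx 81837.0$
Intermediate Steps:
$V = -175828$ ($V = -146753 - 29075 = -175828$)
$c = - \frac{790335393}{160177366}$ ($c = \left(-25941\right) \left(- \frac{1}{82722}\right) + 152420 \left(- \frac{1}{29045}\right) = \frac{8647}{27574} - \frac{30484}{5809} = - \frac{790335393}{160177366} \approx -4.9341$)
$\left(257670 + V\right) + c = \left(257670 - 175828\right) - \frac{790335393}{160177366} = 81842 - \frac{790335393}{160177366} = \frac{13108445652779}{160177366}$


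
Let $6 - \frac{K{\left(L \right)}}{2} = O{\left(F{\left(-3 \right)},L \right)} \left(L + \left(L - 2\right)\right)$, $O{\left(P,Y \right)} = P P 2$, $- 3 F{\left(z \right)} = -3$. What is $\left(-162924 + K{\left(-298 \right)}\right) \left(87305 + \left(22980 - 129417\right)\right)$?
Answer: $3071068640$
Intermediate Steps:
$F{\left(z \right)} = 1$ ($F{\left(z \right)} = \left(- \frac{1}{3}\right) \left(-3\right) = 1$)
$O{\left(P,Y \right)} = 2 P^{2}$ ($O{\left(P,Y \right)} = P^{2} \cdot 2 = 2 P^{2}$)
$K{\left(L \right)} = 20 - 8 L$ ($K{\left(L \right)} = 12 - 2 \cdot 2 \cdot 1^{2} \left(L + \left(L - 2\right)\right) = 12 - 2 \cdot 2 \cdot 1 \left(L + \left(L - 2\right)\right) = 12 - 2 \cdot 2 \left(L + \left(-2 + L\right)\right) = 12 - 2 \cdot 2 \left(-2 + 2 L\right) = 12 - 2 \left(-4 + 4 L\right) = 12 - \left(-8 + 8 L\right) = 20 - 8 L$)
$\left(-162924 + K{\left(-298 \right)}\right) \left(87305 + \left(22980 - 129417\right)\right) = \left(-162924 + \left(20 - -2384\right)\right) \left(87305 + \left(22980 - 129417\right)\right) = \left(-162924 + \left(20 + 2384\right)\right) \left(87305 - 106437\right) = \left(-162924 + 2404\right) \left(-19132\right) = \left(-160520\right) \left(-19132\right) = 3071068640$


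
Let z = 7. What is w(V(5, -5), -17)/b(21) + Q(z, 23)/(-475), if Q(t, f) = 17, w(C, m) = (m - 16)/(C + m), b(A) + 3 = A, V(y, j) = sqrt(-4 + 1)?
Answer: 59041/832200 + 11*I*sqrt(3)/1752 ≈ 0.070946 + 0.010875*I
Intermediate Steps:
V(y, j) = I*sqrt(3) (V(y, j) = sqrt(-3) = I*sqrt(3))
b(A) = -3 + A
w(C, m) = (-16 + m)/(C + m)
w(V(5, -5), -17)/b(21) + Q(z, 23)/(-475) = ((-16 - 17)/(I*sqrt(3) - 17))/(-3 + 21) + 17/(-475) = (-33/(-17 + I*sqrt(3)))/18 + 17*(-1/475) = -33/(-17 + I*sqrt(3))*(1/18) - 17/475 = -11/(6*(-17 + I*sqrt(3))) - 17/475 = -17/475 - 11/(6*(-17 + I*sqrt(3)))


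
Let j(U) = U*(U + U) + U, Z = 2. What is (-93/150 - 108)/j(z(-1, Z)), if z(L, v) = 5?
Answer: -5431/2750 ≈ -1.9749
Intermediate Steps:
j(U) = U + 2*U² (j(U) = U*(2*U) + U = 2*U² + U = U + 2*U²)
(-93/150 - 108)/j(z(-1, Z)) = (-93/150 - 108)/((5*(1 + 2*5))) = (-93*1/150 - 108)/((5*(1 + 10))) = (-31/50 - 108)/((5*11)) = -5431/50/55 = -5431/50*1/55 = -5431/2750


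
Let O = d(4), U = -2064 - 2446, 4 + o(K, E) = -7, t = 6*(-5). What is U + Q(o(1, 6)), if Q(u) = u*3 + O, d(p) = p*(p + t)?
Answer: -4647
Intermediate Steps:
t = -30
o(K, E) = -11 (o(K, E) = -4 - 7 = -11)
d(p) = p*(-30 + p) (d(p) = p*(p - 30) = p*(-30 + p))
U = -4510
O = -104 (O = 4*(-30 + 4) = 4*(-26) = -104)
Q(u) = -104 + 3*u (Q(u) = u*3 - 104 = 3*u - 104 = -104 + 3*u)
U + Q(o(1, 6)) = -4510 + (-104 + 3*(-11)) = -4510 + (-104 - 33) = -4510 - 137 = -4647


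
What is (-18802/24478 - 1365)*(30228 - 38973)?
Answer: 146178236820/12239 ≈ 1.1944e+7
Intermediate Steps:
(-18802/24478 - 1365)*(30228 - 38973) = (-18802*1/24478 - 1365)*(-8745) = (-9401/12239 - 1365)*(-8745) = -16715636/12239*(-8745) = 146178236820/12239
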